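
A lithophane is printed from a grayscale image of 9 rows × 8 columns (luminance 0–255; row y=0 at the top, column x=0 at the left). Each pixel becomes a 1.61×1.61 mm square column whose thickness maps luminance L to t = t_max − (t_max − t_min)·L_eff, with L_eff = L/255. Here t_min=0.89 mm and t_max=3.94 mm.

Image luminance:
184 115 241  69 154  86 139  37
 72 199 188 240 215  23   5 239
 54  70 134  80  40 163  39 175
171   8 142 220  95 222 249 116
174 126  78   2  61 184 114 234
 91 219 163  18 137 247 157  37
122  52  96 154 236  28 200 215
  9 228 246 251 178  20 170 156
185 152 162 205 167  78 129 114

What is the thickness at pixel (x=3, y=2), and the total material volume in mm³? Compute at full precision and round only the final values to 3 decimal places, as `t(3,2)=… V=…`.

t(3,2)=2.983 V=432.143

span = t_max - t_min = 3.94 - 0.89 = 3.050
L(3,2) = 80, L_eff = 80/255 = 0.313725
t(3,2) = 3.94 - 3.050·0.313725 = 2.983
Σt over all 9·8 pixels = 850249/5100 ≈ 166.7154902
V = pitch²·Σt = 1.61²·850249/5100 = 432.143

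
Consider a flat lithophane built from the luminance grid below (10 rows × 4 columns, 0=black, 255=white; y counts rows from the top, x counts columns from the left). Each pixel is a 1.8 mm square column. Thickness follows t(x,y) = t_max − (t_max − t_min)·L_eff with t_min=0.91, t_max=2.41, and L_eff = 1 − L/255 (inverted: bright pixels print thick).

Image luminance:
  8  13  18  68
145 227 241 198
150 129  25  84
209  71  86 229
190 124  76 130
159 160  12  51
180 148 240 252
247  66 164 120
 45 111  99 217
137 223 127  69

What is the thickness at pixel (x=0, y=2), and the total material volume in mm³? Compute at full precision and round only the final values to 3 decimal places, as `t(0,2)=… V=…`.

span = t_max - t_min = 2.41 - 0.91 = 1.500
L(0,2) = 150, L_eff = 1 - 150/255 = 0.411765 (inverted)
t(0,2) = 2.41 - 1.500·0.411765 = 1.792
Σt over all 10·4 pixels = 5718/85 ≈ 67.2705882
V = pitch²·Σt = 1.8²·5718/85 = 217.957

t(0,2)=1.792 V=217.957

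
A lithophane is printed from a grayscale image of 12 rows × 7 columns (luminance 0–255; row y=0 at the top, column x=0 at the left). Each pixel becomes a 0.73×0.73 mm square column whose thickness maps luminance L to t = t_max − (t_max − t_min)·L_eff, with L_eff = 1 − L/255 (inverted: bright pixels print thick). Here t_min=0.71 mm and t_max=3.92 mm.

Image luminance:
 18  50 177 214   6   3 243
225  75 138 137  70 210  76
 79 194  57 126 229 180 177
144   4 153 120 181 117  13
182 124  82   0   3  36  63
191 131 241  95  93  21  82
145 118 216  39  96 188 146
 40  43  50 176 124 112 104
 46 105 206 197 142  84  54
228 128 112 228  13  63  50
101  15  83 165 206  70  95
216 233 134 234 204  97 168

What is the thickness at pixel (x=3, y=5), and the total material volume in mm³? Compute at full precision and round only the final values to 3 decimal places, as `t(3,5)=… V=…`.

t(3,5)=1.906 V=99.093

span = t_max - t_min = 3.92 - 0.71 = 3.210
L(3,5) = 95, L_eff = 1 - 95/255 = 0.627451 (inverted)
t(3,5) = 3.92 - 3.210·0.627451 = 1.906
Σt over all 12·7 pixels = 790289/4250 ≈ 185.9503529
V = pitch²·Σt = 0.73²·790289/4250 = 99.093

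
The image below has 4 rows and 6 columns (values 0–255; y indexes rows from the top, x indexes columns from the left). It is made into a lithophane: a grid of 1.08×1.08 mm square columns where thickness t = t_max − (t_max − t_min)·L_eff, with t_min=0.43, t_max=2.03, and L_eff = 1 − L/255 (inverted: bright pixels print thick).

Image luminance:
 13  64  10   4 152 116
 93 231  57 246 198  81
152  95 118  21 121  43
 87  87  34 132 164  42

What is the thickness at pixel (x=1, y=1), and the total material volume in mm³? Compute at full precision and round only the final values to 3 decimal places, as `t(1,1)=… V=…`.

span = t_max - t_min = 2.03 - 0.43 = 1.600
L(1,1) = 231, L_eff = 1 - 231/255 = 0.094118 (inverted)
t(1,1) = 2.03 - 1.600·0.094118 = 1.879
Σt over all 4·6 pixels = 10682/425 ≈ 25.1341176
V = pitch²·Σt = 1.08²·10682/425 = 29.316

t(1,1)=1.879 V=29.316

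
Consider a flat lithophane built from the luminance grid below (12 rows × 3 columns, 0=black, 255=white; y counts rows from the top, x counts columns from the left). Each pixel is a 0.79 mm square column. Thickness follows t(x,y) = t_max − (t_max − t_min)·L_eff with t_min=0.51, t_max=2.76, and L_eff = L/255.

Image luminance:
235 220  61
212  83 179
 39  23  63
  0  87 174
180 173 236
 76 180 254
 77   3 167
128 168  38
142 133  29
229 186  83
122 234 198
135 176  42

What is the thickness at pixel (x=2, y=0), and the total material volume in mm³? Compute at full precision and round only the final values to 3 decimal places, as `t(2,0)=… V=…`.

span = t_max - t_min = 2.76 - 0.51 = 2.250
L(2,0) = 61, L_eff = 61/255 = 0.239216
t(2,0) = 2.76 - 2.250·0.239216 = 2.222
Σt over all 12·3 pixels = 97437/1700 ≈ 57.3158824
V = pitch²·Σt = 0.79²·97437/1700 = 35.771

t(2,0)=2.222 V=35.771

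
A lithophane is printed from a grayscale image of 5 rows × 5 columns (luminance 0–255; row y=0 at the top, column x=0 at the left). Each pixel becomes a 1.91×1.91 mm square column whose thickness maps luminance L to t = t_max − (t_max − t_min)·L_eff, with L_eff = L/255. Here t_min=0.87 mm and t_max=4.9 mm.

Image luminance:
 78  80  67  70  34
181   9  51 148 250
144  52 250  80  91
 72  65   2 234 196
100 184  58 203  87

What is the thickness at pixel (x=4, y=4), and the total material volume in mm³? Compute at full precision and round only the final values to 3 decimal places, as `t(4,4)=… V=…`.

span = t_max - t_min = 4.9 - 0.87 = 4.030
L(4,4) = 87, L_eff = 87/255 = 0.341176
t(4,4) = 4.9 - 4.030·0.341176 = 3.525
Σt over all 5·5 pixels = 500248/6375 ≈ 78.4702745
V = pitch²·Σt = 1.91²·500248/6375 = 286.267

t(4,4)=3.525 V=286.267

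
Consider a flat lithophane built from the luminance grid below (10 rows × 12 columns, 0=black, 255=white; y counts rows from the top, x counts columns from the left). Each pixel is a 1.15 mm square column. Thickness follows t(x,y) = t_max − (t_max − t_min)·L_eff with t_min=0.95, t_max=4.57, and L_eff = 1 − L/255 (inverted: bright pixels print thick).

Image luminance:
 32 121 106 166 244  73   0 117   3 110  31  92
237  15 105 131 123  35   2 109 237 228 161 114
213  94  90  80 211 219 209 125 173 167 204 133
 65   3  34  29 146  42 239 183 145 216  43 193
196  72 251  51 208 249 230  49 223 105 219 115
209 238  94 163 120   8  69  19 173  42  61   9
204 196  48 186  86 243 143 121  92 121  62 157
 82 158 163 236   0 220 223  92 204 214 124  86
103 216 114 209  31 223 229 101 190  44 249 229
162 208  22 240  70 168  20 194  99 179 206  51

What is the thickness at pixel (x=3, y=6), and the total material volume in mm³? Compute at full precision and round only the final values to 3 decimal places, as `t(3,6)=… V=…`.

span = t_max - t_min = 4.57 - 0.95 = 3.620
L(3,6) = 186, L_eff = 1 - 186/255 = 0.270588 (inverted)
t(3,6) = 4.57 - 3.620·0.270588 = 3.590
Σt over all 10·12 pixels = 4356559/12750 ≈ 341.6909020
V = pitch²·Σt = 1.15²·4356559/12750 = 451.886

t(3,6)=3.590 V=451.886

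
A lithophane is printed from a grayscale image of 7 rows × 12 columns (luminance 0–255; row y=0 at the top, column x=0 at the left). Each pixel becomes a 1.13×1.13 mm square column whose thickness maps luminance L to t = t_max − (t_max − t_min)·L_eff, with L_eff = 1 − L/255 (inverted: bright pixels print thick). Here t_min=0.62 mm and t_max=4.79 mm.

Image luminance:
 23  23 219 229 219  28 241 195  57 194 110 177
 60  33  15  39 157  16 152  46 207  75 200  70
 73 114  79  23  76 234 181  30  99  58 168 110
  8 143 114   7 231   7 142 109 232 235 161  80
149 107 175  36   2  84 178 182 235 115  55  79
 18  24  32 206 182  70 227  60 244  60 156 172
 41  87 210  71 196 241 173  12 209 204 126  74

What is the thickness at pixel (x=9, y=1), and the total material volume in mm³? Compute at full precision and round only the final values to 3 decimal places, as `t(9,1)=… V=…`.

t(9,1)=1.846 V=275.124

span = t_max - t_min = 4.79 - 0.62 = 4.170
L(9,1) = 75, L_eff = 1 - 75/255 = 0.705882 (inverted)
t(9,1) = 4.79 - 4.170·0.705882 = 1.846
Σt over all 7·12 pixels = 1831429/8500 ≈ 215.4622353
V = pitch²·Σt = 1.13²·1831429/8500 = 275.124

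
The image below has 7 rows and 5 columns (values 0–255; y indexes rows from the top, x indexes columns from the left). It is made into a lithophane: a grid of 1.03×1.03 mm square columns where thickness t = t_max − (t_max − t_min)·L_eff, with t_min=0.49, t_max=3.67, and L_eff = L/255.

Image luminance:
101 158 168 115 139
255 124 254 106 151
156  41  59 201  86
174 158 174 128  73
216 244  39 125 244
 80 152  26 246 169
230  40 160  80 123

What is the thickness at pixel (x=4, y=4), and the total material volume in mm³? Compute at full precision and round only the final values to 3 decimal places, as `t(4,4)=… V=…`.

t(4,4)=0.627 V=70.189

span = t_max - t_min = 3.67 - 0.49 = 3.180
L(4,4) = 244, L_eff = 244/255 = 0.956863
t(4,4) = 3.67 - 3.180·0.956863 = 0.627
Σt over all 7·5 pixels = 112471/1700 ≈ 66.1594118
V = pitch²·Σt = 1.03²·112471/1700 = 70.189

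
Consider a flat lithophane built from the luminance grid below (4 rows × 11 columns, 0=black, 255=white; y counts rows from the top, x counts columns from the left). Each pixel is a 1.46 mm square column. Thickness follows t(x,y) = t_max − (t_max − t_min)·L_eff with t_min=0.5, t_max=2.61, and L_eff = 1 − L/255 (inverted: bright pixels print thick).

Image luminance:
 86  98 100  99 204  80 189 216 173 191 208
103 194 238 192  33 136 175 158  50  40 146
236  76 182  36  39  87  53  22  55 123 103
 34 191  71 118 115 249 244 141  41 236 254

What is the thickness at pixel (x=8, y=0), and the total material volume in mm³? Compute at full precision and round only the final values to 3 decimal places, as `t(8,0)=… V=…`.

span = t_max - t_min = 2.61 - 0.5 = 2.110
L(8,0) = 173, L_eff = 1 - 173/255 = 0.321569 (inverted)
t(8,0) = 2.61 - 2.110·0.321569 = 1.931
Σt over all 4·11 pixels = 357593/5100 ≈ 70.1162745
V = pitch²·Σt = 1.46²·357593/5100 = 149.460

t(8,0)=1.931 V=149.460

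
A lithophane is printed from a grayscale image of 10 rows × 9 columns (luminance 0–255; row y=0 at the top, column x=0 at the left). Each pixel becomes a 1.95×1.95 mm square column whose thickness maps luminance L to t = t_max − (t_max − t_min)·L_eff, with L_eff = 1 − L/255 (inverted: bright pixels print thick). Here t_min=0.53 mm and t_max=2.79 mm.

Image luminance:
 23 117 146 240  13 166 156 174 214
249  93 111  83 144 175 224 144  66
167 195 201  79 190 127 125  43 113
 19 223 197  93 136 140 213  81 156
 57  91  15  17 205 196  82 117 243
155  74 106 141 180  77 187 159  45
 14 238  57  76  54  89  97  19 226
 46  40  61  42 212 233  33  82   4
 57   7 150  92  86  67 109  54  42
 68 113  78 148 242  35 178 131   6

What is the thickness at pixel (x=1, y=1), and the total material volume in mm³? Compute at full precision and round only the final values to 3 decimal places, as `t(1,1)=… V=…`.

t(1,1)=1.354 V=534.191

span = t_max - t_min = 2.79 - 0.53 = 2.260
L(1,1) = 93, L_eff = 1 - 93/255 = 0.635294 (inverted)
t(1,1) = 2.79 - 2.260·0.635294 = 1.354
Σt over all 10·9 pixels = 895586/6375 ≈ 140.4840784
V = pitch²·Σt = 1.95²·895586/6375 = 534.191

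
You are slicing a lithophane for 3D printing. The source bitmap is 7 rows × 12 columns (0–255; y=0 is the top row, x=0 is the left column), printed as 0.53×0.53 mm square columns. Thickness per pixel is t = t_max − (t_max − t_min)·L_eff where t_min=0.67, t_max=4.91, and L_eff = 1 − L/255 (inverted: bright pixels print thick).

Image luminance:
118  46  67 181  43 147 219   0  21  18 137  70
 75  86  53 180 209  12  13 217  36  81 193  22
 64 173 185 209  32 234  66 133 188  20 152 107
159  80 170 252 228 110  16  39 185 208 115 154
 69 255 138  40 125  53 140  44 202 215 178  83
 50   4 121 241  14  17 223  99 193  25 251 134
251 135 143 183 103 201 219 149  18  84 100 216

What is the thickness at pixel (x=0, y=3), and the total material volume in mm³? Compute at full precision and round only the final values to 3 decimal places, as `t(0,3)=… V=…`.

t(0,3)=3.314 V=63.632

span = t_max - t_min = 4.91 - 0.67 = 4.240
L(0,3) = 159, L_eff = 1 - 159/255 = 0.376471 (inverted)
t(0,3) = 4.91 - 4.240·0.376471 = 3.314
Σt over all 7·12 pixels = 481373/2125 ≈ 226.5284706
V = pitch²·Σt = 0.53²·481373/2125 = 63.632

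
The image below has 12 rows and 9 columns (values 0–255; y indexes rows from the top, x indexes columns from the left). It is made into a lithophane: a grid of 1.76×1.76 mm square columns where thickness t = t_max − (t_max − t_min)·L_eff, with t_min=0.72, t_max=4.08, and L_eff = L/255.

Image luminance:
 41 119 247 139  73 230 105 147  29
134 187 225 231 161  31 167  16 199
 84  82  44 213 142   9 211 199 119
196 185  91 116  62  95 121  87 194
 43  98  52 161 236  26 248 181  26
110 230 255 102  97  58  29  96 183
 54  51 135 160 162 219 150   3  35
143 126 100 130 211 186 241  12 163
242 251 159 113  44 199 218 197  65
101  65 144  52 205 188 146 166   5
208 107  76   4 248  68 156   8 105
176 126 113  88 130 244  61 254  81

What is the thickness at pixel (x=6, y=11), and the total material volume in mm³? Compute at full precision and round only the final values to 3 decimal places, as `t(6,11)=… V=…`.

t(6,11)=3.276 V=791.225

span = t_max - t_min = 4.08 - 0.72 = 3.360
L(6,11) = 61, L_eff = 61/255 = 0.239216
t(6,11) = 4.08 - 3.360·0.239216 = 3.276
Σt over all 12·9 pixels = 542792/2125 ≈ 255.4315294
V = pitch²·Σt = 1.76²·542792/2125 = 791.225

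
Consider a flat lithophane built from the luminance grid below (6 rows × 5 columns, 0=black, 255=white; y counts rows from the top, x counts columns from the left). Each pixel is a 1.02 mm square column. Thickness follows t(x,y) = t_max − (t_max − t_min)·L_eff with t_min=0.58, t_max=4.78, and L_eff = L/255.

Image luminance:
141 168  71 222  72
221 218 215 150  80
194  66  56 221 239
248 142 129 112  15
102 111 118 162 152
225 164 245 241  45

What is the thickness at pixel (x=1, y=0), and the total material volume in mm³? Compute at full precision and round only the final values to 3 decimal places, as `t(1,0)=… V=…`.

span = t_max - t_min = 4.78 - 0.58 = 4.200
L(1,0) = 168, L_eff = 168/255 = 0.658824
t(1,0) = 4.78 - 4.200·0.658824 = 2.013
Σt over all 6·5 pixels = 5826/85 ≈ 68.5411765
V = pitch²·Σt = 1.02²·5826/85 = 71.310

t(1,0)=2.013 V=71.310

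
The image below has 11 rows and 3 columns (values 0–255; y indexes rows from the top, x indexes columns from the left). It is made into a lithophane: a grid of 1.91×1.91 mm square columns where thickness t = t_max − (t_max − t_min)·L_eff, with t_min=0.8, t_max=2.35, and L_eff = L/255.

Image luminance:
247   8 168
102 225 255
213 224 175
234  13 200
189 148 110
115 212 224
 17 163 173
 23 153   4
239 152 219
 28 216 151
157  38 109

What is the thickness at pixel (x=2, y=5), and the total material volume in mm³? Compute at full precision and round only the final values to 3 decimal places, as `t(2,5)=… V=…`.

span = t_max - t_min = 2.35 - 0.8 = 1.550
L(2,5) = 224, L_eff = 224/255 = 0.878431
t(2,5) = 2.35 - 1.550·0.878431 = 0.988
Σt over all 11·3 pixels = 243481/5100 ≈ 47.7413725
V = pitch²·Σt = 1.91²·243481/5100 = 174.165

t(2,5)=0.988 V=174.165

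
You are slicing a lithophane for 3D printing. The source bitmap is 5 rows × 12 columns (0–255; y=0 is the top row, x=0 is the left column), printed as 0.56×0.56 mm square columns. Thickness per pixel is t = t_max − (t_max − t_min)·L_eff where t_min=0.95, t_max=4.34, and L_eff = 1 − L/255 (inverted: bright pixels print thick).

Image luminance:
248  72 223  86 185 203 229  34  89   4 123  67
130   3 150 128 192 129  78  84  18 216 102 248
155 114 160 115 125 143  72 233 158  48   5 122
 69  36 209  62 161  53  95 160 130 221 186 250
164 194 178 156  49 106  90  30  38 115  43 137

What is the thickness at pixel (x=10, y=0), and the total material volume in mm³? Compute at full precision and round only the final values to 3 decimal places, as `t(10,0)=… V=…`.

span = t_max - t_min = 4.34 - 0.95 = 3.390
L(10,0) = 123, L_eff = 1 - 123/255 = 0.517647 (inverted)
t(10,0) = 4.34 - 3.390·0.517647 = 2.585
Σt over all 5·12 pixels = 1323299/8500 ≈ 155.6822353
V = pitch²·Σt = 0.56²·1323299/8500 = 48.822

t(10,0)=2.585 V=48.822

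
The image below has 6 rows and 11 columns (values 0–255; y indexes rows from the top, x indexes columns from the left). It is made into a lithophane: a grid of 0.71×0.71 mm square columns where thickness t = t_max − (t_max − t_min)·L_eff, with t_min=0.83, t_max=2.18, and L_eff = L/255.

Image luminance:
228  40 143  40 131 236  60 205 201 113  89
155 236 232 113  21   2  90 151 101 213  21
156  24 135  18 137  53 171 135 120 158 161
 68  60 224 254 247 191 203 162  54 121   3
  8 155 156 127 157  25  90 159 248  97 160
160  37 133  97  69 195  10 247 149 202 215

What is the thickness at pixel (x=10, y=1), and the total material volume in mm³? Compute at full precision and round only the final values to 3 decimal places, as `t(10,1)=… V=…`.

span = t_max - t_min = 2.18 - 0.83 = 1.350
L(10,1) = 21, L_eff = 21/255 = 0.082353
t(10,1) = 2.18 - 1.350·0.082353 = 2.069
Σt over all 6·11 pixels = 41862/425 ≈ 98.4988235
V = pitch²·Σt = 0.71²·41862/425 = 49.653

t(10,1)=2.069 V=49.653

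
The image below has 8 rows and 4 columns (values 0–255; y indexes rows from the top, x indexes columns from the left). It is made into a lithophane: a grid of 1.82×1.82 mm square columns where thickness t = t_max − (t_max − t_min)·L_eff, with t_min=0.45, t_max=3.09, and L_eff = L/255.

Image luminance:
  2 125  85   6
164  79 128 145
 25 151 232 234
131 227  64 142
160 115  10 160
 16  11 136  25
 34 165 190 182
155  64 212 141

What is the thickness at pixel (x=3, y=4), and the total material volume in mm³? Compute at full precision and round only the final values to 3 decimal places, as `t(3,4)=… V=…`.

t(3,4)=1.434 V=200.097

span = t_max - t_min = 3.09 - 0.45 = 2.640
L(3,4) = 160, L_eff = 160/255 = 0.627451
t(3,4) = 3.09 - 2.640·0.627451 = 1.434
Σt over all 8·4 pixels = 128368/2125 ≈ 60.4084706
V = pitch²·Σt = 1.82²·128368/2125 = 200.097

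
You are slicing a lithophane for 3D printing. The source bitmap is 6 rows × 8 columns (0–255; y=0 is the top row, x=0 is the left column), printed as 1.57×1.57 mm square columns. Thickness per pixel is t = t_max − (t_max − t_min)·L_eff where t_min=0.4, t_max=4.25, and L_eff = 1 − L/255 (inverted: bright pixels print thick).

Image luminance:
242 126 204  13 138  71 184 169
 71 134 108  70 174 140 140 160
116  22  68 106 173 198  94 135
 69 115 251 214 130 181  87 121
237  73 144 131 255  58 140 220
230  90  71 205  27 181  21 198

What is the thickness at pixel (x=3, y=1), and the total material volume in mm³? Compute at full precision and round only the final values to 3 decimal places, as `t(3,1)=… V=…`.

t(3,1)=1.457 V=289.411

span = t_max - t_min = 4.25 - 0.4 = 3.850
L(3,1) = 70, L_eff = 1 - 70/255 = 0.725490 (inverted)
t(3,1) = 4.25 - 3.850·0.725490 = 1.457
Σt over all 6·8 pixels = 119761/1020 ≈ 117.4127451
V = pitch²·Σt = 1.57²·119761/1020 = 289.411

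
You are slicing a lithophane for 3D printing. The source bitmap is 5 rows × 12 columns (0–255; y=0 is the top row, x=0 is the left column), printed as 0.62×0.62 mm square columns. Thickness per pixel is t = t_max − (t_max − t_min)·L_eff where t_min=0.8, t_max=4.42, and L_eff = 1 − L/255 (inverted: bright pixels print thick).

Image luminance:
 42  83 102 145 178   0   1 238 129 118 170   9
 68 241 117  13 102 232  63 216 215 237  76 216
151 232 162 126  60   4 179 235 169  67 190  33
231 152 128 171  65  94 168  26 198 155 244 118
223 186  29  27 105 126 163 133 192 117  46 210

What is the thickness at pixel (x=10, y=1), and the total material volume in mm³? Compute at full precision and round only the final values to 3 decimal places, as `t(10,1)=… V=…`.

t(10,1)=1.879 V=61.703

span = t_max - t_min = 4.42 - 0.8 = 3.620
L(10,1) = 76, L_eff = 1 - 76/255 = 0.701961 (inverted)
t(10,1) = 4.42 - 3.620·0.701961 = 1.879
Σt over all 5·12 pixels = 341101/2125 ≈ 160.5181176
V = pitch²·Σt = 0.62²·341101/2125 = 61.703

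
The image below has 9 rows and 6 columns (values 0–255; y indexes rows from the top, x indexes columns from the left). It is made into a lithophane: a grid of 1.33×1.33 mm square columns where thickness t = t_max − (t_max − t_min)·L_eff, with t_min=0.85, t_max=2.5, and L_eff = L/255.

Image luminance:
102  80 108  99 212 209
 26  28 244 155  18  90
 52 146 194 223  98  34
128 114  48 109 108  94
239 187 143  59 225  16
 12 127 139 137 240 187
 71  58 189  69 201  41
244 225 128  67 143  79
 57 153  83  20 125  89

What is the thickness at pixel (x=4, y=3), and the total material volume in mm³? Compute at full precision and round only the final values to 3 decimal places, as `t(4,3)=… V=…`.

t(4,3)=1.801 V=164.724

span = t_max - t_min = 2.5 - 0.85 = 1.650
L(4,3) = 108, L_eff = 108/255 = 0.423529
t(4,3) = 2.5 - 1.650·0.423529 = 1.801
Σt over all 9·6 pixels = 39577/425 ≈ 93.1223529
V = pitch²·Σt = 1.33²·39577/425 = 164.724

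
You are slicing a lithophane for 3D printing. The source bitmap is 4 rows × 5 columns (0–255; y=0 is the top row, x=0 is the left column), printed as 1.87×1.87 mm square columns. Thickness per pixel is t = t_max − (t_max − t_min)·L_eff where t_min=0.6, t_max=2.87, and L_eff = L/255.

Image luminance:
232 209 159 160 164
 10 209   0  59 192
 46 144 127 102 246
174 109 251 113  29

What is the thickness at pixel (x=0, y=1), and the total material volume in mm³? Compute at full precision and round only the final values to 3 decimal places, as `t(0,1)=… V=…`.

t(0,1)=2.781 V=115.584

span = t_max - t_min = 2.87 - 0.6 = 2.270
L(0,1) = 10, L_eff = 10/255 = 0.039216
t(0,1) = 2.87 - 2.270·0.039216 = 2.781
Σt over all 4·5 pixels = 168571/5100 ≈ 33.0531373
V = pitch²·Σt = 1.87²·168571/5100 = 115.584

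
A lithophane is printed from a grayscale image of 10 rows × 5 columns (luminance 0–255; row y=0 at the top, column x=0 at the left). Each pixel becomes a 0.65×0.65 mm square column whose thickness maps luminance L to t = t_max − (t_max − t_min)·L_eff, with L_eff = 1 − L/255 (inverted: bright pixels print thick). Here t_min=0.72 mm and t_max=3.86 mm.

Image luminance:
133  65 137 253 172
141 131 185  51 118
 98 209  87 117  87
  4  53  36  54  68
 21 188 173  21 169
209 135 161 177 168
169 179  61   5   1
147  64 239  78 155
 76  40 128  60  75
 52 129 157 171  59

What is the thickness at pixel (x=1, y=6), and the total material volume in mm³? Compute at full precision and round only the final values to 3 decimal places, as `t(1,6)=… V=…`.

t(1,6)=2.924 V=44.688

span = t_max - t_min = 3.86 - 0.72 = 3.140
L(1,6) = 179, L_eff = 1 - 179/255 = 0.298039 (inverted)
t(1,6) = 3.86 - 3.140·0.298039 = 2.924
Σt over all 10·5 pixels = 674281/6375 ≈ 105.7695686
V = pitch²·Σt = 0.65²·674281/6375 = 44.688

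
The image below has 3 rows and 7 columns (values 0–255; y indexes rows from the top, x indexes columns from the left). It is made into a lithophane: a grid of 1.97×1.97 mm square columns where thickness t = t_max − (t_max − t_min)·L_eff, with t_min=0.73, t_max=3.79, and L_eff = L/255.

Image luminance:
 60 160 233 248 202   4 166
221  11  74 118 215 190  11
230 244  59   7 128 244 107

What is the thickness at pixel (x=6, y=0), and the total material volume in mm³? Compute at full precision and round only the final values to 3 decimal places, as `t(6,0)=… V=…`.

t(6,0)=1.798 V=172.335

span = t_max - t_min = 3.79 - 0.73 = 3.060
L(6,0) = 166, L_eff = 166/255 = 0.650980
t(6,0) = 3.79 - 3.060·0.650980 = 1.798
Σt over all 3·7 pixels = 44.406
V = pitch²·Σt = 1.97²·44.406 = 172.335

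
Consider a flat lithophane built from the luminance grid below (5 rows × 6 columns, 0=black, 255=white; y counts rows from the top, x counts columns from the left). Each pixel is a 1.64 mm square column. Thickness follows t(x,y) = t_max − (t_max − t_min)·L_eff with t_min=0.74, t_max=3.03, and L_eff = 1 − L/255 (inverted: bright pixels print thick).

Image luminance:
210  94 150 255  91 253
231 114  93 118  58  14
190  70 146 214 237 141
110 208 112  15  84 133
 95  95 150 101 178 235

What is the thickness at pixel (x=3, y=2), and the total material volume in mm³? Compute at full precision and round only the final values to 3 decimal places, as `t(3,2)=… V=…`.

t(3,2)=2.662 V=161.034

span = t_max - t_min = 3.03 - 0.74 = 2.290
L(3,2) = 214, L_eff = 1 - 214/255 = 0.160784 (inverted)
t(3,2) = 3.03 - 2.290·0.160784 = 2.662
Σt over all 5·6 pixels = 305351/5100 ≈ 59.8727451
V = pitch²·Σt = 1.64²·305351/5100 = 161.034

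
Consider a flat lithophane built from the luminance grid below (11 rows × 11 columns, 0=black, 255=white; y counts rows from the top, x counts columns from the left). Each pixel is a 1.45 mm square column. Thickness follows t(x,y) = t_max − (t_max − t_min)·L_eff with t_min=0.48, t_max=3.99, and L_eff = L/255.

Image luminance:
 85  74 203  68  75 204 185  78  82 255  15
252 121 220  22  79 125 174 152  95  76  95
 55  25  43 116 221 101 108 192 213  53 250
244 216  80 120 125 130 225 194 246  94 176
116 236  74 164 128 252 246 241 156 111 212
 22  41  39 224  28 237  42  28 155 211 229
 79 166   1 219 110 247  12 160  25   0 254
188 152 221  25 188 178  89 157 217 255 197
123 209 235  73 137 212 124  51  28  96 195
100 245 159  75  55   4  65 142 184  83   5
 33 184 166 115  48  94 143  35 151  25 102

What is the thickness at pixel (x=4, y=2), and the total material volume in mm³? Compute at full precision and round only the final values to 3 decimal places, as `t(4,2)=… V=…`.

span = t_max - t_min = 3.99 - 0.48 = 3.510
L(4,2) = 221, L_eff = 221/255 = 0.866667
t(4,2) = 3.99 - 3.510·0.866667 = 0.948
Σt over all 11·11 pixels = 446577/1700 ≈ 262.6923529
V = pitch²·Σt = 1.45²·446577/1700 = 552.311

t(4,2)=0.948 V=552.311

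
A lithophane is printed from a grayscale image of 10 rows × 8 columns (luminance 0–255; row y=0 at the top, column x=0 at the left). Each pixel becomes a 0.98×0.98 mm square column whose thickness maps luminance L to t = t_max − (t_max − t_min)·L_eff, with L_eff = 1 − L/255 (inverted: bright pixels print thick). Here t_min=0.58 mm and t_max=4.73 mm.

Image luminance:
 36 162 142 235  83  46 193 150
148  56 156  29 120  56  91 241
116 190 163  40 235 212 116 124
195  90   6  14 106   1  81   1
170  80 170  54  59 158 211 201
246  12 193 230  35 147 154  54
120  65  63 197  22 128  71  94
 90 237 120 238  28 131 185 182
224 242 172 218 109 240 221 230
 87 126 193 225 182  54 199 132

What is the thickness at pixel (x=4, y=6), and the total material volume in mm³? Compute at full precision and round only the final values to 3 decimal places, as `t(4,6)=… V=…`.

span = t_max - t_min = 4.73 - 0.58 = 4.150
L(4,6) = 22, L_eff = 1 - 22/255 = 0.913725 (inverted)
t(4,6) = 4.73 - 4.150·0.913725 = 0.938
Σt over all 10·8 pixels = 1119179/5100 ≈ 219.4468627
V = pitch²·Σt = 0.98²·1119179/5100 = 210.757

t(4,6)=0.938 V=210.757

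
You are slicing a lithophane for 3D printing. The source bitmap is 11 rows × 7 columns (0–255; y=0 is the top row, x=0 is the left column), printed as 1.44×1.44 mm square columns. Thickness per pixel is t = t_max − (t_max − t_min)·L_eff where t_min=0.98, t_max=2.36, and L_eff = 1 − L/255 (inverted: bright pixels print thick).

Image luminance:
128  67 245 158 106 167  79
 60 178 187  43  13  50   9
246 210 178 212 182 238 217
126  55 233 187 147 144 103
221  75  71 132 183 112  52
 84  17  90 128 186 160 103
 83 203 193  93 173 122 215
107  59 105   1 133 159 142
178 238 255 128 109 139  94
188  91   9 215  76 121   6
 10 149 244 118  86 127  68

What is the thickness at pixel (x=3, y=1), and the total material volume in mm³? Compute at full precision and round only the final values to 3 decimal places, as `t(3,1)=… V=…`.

span = t_max - t_min = 2.36 - 0.98 = 1.380
L(3,1) = 43, L_eff = 1 - 43/255 = 0.831373 (inverted)
t(3,1) = 2.36 - 1.380·0.831373 = 1.213
Σt over all 11·7 pixels = 275571/2125 ≈ 129.6804706
V = pitch²·Σt = 1.44²·275571/2125 = 268.905

t(3,1)=1.213 V=268.905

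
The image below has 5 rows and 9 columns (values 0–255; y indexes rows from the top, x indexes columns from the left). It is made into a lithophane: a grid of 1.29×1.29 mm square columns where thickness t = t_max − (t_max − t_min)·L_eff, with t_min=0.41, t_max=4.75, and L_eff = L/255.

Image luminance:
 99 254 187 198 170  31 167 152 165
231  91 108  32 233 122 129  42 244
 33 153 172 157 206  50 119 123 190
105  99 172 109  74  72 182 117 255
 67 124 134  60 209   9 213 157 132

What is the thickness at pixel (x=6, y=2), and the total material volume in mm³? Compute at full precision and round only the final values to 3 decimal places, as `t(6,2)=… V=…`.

span = t_max - t_min = 4.75 - 0.41 = 4.340
L(6,2) = 119, L_eff = 119/255 = 0.466667
t(6,2) = 4.75 - 4.340·0.466667 = 2.725
Σt over all 5·9 pixels = 2782393/25500 ≈ 109.1134510
V = pitch²·Σt = 1.29²·2782393/25500 = 181.576

t(6,2)=2.725 V=181.576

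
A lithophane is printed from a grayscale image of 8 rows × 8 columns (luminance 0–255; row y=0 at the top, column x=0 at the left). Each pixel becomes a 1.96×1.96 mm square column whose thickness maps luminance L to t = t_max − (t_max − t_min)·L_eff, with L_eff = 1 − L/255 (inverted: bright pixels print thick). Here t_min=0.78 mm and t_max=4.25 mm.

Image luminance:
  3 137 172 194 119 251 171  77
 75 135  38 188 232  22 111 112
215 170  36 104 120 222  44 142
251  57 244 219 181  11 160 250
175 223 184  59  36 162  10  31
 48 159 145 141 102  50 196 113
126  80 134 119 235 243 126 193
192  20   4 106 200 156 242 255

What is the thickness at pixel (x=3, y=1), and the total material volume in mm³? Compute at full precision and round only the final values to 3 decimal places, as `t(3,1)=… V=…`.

span = t_max - t_min = 4.25 - 0.78 = 3.470
L(3,1) = 188, L_eff = 1 - 188/255 = 0.262745 (inverted)
t(3,1) = 4.25 - 3.470·0.262745 = 3.338
Σt over all 8·8 pixels = 1075394/6375 ≈ 168.6892549
V = pitch²·Σt = 1.96²·1075394/6375 = 648.037

t(3,1)=3.338 V=648.037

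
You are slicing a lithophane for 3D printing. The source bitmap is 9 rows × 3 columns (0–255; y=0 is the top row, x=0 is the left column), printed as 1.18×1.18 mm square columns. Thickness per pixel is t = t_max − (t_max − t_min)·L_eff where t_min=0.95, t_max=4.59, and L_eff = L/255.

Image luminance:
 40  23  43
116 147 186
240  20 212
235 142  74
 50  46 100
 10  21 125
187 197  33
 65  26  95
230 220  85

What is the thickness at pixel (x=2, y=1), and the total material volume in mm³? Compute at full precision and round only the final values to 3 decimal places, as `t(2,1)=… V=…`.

span = t_max - t_min = 4.59 - 0.95 = 3.640
L(2,1) = 186, L_eff = 186/255 = 0.729412
t(2,1) = 4.59 - 3.640·0.729412 = 1.935
Σt over all 9·3 pixels = 2079863/25500 ≈ 81.5632549
V = pitch²·Σt = 1.18²·2079863/25500 = 113.569

t(2,1)=1.935 V=113.569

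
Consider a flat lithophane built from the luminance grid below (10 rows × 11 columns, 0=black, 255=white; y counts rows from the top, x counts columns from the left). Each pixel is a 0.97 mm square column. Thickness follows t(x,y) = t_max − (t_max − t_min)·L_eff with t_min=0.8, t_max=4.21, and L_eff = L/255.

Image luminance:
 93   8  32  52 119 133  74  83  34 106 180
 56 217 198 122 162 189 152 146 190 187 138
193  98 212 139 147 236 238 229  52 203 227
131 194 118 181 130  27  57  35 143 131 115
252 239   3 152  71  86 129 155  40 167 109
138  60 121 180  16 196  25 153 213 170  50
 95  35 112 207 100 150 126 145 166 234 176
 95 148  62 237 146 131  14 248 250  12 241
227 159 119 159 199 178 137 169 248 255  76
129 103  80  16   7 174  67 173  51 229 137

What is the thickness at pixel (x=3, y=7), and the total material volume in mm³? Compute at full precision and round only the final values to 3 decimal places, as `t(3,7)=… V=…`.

t(3,7)=1.041 V=248.834

span = t_max - t_min = 4.21 - 0.8 = 3.410
L(3,7) = 237, L_eff = 237/255 = 0.929412
t(3,7) = 4.21 - 3.410·0.929412 = 1.041
Σt over all 10·11 pixels = 1685959/6375 ≈ 264.4641569
V = pitch²·Σt = 0.97²·1685959/6375 = 248.834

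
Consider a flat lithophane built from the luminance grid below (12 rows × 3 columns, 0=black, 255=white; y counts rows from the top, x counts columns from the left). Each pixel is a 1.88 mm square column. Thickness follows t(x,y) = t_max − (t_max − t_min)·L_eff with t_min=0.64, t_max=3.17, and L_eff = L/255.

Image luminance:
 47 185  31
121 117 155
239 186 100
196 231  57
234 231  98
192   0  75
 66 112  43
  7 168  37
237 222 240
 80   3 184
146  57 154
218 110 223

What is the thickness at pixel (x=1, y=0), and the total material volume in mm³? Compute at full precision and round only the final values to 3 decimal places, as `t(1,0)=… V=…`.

span = t_max - t_min = 3.17 - 0.64 = 2.530
L(1,0) = 185, L_eff = 185/255 = 0.725490
t(1,0) = 3.17 - 2.530·0.725490 = 1.335
Σt over all 12·3 pixels = 847577/12750 ≈ 66.4766275
V = pitch²·Σt = 1.88²·847577/12750 = 234.955

t(1,0)=1.335 V=234.955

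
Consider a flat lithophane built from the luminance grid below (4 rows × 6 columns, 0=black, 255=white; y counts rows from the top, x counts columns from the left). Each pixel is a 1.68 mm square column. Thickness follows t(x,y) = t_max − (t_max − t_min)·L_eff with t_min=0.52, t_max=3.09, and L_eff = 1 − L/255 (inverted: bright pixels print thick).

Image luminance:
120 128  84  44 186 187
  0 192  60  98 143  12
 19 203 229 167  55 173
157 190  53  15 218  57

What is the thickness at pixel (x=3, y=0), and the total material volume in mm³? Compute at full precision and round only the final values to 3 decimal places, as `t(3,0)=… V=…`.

t(3,0)=0.963 V=114.586

span = t_max - t_min = 3.09 - 0.52 = 2.570
L(3,0) = 44, L_eff = 1 - 44/255 = 0.827451 (inverted)
t(3,0) = 3.09 - 2.570·0.827451 = 0.963
Σt over all 4·6 pixels = 34509/850 ≈ 40.5988235
V = pitch²·Σt = 1.68²·34509/850 = 114.586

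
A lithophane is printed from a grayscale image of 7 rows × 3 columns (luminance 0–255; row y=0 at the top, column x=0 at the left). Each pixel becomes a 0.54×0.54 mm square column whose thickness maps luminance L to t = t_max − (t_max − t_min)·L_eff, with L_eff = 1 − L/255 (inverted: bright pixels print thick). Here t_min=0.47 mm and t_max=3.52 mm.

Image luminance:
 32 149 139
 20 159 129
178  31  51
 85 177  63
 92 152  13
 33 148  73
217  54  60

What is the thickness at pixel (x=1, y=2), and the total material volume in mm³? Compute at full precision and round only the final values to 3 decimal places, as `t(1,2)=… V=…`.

span = t_max - t_min = 3.52 - 0.47 = 3.050
L(1,2) = 31, L_eff = 1 - 31/255 = 0.878431 (inverted)
t(1,2) = 3.52 - 3.050·0.878431 = 0.841
Σt over all 7·3 pixels = 14641/425 ≈ 34.4494118
V = pitch²·Σt = 0.54²·14641/425 = 10.045

t(1,2)=0.841 V=10.045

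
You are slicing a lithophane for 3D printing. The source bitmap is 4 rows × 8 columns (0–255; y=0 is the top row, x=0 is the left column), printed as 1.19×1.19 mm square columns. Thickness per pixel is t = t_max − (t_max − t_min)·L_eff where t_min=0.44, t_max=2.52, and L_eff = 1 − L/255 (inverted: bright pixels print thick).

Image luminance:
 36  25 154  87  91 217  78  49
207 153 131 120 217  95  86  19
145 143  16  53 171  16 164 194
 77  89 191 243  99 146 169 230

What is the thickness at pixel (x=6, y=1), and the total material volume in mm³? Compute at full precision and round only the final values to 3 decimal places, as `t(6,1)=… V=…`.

t(6,1)=1.141 V=65.114

span = t_max - t_min = 2.52 - 0.44 = 2.080
L(6,1) = 86, L_eff = 1 - 86/255 = 0.662745 (inverted)
t(6,1) = 2.52 - 2.080·0.662745 = 1.141
Σt over all 4·8 pixels = 293132/6375 ≈ 45.9814902
V = pitch²·Σt = 1.19²·293132/6375 = 65.114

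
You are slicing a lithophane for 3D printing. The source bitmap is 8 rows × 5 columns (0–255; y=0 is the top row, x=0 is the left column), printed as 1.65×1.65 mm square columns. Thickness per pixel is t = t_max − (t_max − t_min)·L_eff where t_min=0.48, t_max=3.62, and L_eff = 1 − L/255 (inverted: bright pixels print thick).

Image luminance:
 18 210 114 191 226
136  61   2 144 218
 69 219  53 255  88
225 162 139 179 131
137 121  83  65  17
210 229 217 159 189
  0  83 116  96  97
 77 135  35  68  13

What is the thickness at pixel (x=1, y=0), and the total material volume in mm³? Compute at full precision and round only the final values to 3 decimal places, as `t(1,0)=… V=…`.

span = t_max - t_min = 3.62 - 0.48 = 3.140
L(1,0) = 210, L_eff = 1 - 210/255 = 0.176471 (inverted)
t(1,0) = 3.62 - 3.140·0.176471 = 3.066
Σt over all 8·5 pixels = 1027759/12750 ≈ 80.6085490
V = pitch²·Σt = 1.65²·1027759/12750 = 219.457

t(1,0)=3.066 V=219.457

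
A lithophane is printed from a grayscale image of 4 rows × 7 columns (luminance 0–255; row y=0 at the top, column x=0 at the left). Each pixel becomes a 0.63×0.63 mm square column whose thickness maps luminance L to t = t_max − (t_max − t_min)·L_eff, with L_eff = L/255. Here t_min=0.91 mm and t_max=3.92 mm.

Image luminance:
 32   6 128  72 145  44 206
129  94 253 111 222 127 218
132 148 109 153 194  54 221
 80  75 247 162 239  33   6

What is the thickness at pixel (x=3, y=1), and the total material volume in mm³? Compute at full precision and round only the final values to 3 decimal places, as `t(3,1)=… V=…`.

t(3,1)=2.610 V=26.510

span = t_max - t_min = 3.92 - 0.91 = 3.010
L(3,1) = 111, L_eff = 111/255 = 0.435294
t(3,1) = 3.92 - 3.010·0.435294 = 2.610
Σt over all 4·7 pixels = 85162/1275 ≈ 66.7937255
V = pitch²·Σt = 0.63²·85162/1275 = 26.510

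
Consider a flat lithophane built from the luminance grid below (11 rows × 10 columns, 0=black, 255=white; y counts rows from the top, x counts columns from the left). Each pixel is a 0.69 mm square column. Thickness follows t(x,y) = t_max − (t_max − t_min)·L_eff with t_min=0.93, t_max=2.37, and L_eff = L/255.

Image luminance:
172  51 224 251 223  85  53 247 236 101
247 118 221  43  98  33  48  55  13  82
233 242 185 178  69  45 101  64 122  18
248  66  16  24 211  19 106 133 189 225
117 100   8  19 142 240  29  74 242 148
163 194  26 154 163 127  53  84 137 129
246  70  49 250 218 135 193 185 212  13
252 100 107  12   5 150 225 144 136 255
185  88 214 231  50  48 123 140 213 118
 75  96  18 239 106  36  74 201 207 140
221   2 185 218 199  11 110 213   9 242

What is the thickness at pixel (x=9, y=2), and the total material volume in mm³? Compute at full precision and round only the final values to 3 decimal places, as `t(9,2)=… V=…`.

span = t_max - t_min = 2.37 - 0.93 = 1.440
L(9,2) = 18, L_eff = 18/255 = 0.070588
t(9,2) = 2.37 - 1.440·0.070588 = 2.268
Σt over all 11·10 pixels = 762063/4250 ≈ 179.3089412
V = pitch²·Σt = 0.69²·762063/4250 = 85.369

t(9,2)=2.268 V=85.369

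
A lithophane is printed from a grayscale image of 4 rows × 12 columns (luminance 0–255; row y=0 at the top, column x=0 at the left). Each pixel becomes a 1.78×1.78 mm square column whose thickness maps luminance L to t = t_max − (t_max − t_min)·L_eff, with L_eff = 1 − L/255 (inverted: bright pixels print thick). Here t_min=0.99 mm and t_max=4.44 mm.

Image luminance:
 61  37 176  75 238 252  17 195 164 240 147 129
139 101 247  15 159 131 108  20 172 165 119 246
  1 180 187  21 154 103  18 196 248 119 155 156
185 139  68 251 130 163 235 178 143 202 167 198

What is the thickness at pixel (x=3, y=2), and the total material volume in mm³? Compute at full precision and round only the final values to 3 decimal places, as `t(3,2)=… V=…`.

t(3,2)=1.274 V=448.485

span = t_max - t_min = 4.44 - 0.99 = 3.450
L(3,2) = 21, L_eff = 1 - 21/255 = 0.917647 (inverted)
t(3,2) = 4.44 - 3.450·0.917647 = 1.274
Σt over all 4·12 pixels = 120317/850 ≈ 141.5494118
V = pitch²·Σt = 1.78²·120317/850 = 448.485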